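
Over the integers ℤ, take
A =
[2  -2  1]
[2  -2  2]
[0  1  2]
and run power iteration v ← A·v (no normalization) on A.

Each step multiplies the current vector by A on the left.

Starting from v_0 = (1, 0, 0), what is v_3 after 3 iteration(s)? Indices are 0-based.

v_0 = (1, 0, 0).
v_1 = A·v_0 = (2, 2, 0).
v_2 = A·v_1 = (0, 0, 2).
v_3 = A·v_2 = (2, 4, 4).

v_3 = (2, 4, 4)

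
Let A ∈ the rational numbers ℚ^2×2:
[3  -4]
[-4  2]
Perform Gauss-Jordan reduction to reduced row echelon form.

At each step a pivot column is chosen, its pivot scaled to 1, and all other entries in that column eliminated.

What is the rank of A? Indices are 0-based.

[1] R0 /= 3  ⇒  (1, -4/3)
     R1 -= -4·R0  ⇒  (0, -10/3)
[2] R1 /= -10/3  ⇒  (0, 1)
     R0 -= -4/3·R1  ⇒  (1, 0)

rank = 2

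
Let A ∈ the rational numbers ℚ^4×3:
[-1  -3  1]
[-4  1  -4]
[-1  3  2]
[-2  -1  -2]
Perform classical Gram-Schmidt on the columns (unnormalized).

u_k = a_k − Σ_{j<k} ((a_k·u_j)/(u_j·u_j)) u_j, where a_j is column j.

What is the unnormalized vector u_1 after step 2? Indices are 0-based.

Step 1: u_0 = a_0 = (-1, -4, -1, -2).
Step 2: u_1 = a_1 − (-1/11)·u_0 = (-34/11, 7/11, 32/11, -13/11).

u_1 = (-34/11, 7/11, 32/11, -13/11)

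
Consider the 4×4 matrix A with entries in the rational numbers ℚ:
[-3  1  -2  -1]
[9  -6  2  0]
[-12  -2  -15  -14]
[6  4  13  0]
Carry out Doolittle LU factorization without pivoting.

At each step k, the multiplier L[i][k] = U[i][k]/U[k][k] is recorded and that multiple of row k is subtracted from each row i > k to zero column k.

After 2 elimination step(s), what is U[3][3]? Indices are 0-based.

Step 1: pivot at (0,0) is -3.
  row1 ← row1 − (-3)·row0  ⇒  L[1][0]=-3, U row1=(0, -3, -4, -3)
  row2 ← row2 − (4)·row0  ⇒  L[2][0]=4, U row2=(0, -6, -7, -10)
  row3 ← row3 − (-2)·row0  ⇒  L[3][0]=-2, U row3=(0, 6, 9, -2)
Step 2: pivot at (1,1) is -3.
  row2 ← row2 − (2)·row1  ⇒  L[2][1]=2, U row2=(0, 0, 1, -4)
  row3 ← row3 − (-2)·row1  ⇒  L[3][1]=-2, U row3=(0, 0, 1, -8)

U[3][3] = -8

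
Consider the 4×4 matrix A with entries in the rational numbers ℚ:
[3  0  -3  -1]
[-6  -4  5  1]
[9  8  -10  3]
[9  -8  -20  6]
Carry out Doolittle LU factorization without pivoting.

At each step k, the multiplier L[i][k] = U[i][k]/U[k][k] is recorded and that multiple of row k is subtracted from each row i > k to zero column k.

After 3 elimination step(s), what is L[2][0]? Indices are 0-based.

[col 0] pivot 3
  R1 -= -2*R0 → (0, -4, -1, -1)  (L[1][0] := -2)
  R2 -= 3*R0 → (0, 8, -1, 6)  (L[2][0] := 3)
  R3 -= 3*R0 → (0, -8, -11, 9)  (L[3][0] := 3)
[col 1] pivot -4
  R2 -= -2*R1 → (0, 0, -3, 4)  (L[2][1] := -2)
  R3 -= 2*R1 → (0, 0, -9, 11)  (L[3][1] := 2)
[col 2] pivot -3
  R3 -= 3*R2 → (0, 0, 0, -1)  (L[3][2] := 3)

L[2][0] = 3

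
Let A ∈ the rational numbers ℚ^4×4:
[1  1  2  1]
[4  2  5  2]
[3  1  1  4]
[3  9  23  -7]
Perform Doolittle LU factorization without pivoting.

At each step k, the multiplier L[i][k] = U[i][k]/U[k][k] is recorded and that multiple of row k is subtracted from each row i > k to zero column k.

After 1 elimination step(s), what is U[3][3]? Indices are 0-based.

k=0: U[0][0]=1
  eliminate (1,0): mult=4, new row 1: (0, -2, -3, -2); set L[1][0]=4
  eliminate (2,0): mult=3, new row 2: (0, -2, -5, 1); set L[2][0]=3
  eliminate (3,0): mult=3, new row 3: (0, 6, 17, -10); set L[3][0]=3

U[3][3] = -10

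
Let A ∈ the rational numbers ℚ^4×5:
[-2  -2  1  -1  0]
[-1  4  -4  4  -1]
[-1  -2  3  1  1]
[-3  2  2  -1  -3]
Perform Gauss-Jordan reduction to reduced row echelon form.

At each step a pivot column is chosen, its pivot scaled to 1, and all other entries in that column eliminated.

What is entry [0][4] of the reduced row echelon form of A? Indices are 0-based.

pivot(0,0)=-2: scale R0 → (1, 1, -1/2, 1/2, 0)
  clear (1,0): R1 −= (-1)R0 → (0, 5, -9/2, 9/2, -1)
  clear (2,0): R2 −= (-1)R0 → (0, -1, 5/2, 3/2, 1)
  clear (3,0): R3 −= (-3)R0 → (0, 5, 1/2, 1/2, -3)
pivot(1,1)=5: scale R1 → (0, 1, -9/10, 9/10, -1/5)
  clear (0,1): R0 −= (1)R1 → (1, 0, 2/5, -2/5, 1/5)
  clear (2,1): R2 −= (-1)R1 → (0, 0, 8/5, 12/5, 4/5)
  clear (3,1): R3 −= (5)R1 → (0, 0, 5, -4, -2)
pivot(2,2)=8/5: scale R2 → (0, 0, 1, 3/2, 1/2)
  clear (0,2): R0 −= (2/5)R2 → (1, 0, 0, -1, 0)
  clear (1,2): R1 −= (-9/10)R2 → (0, 1, 0, 9/4, 1/4)
  clear (3,2): R3 −= (5)R2 → (0, 0, 0, -23/2, -9/2)
pivot(3,3)=-23/2: scale R3 → (0, 0, 0, 1, 9/23)
  clear (0,3): R0 −= (-1)R3 → (1, 0, 0, 0, 9/23)
  clear (1,3): R1 −= (9/4)R3 → (0, 1, 0, 0, -29/46)
  clear (2,3): R2 −= (3/2)R3 → (0, 0, 1, 0, -2/23)

M[0][4] = 9/23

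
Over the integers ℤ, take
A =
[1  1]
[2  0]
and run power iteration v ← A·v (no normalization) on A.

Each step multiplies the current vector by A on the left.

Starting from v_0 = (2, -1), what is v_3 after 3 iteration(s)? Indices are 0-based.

v_3 = (7, 10)

v_0 = (2, -1).
v_1 = A·v_0 = (1, 4).
v_2 = A·v_1 = (5, 2).
v_3 = A·v_2 = (7, 10).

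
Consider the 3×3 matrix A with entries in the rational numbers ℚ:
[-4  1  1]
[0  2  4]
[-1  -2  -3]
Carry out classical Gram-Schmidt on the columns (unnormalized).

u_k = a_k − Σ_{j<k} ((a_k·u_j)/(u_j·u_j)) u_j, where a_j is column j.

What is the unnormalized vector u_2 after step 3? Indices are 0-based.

Step 1: u_0 = a_0 = (-4, 0, -1).
Step 2: u_1 = a_1 − (-2/17)·u_0 = (9/17, 2, -36/17).
Step 3: u_2 = a_2 − (-1/17)·u_0 − (253/149)·u_1 = (-20/149, 90/149, 80/149).

u_2 = (-20/149, 90/149, 80/149)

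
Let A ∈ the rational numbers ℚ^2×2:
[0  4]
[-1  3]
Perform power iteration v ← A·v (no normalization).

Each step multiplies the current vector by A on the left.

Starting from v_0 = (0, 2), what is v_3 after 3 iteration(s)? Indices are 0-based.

v_3 = (40, 6)

v_0 = (0, 2).
v_1 = A·v_0 = (8, 6).
v_2 = A·v_1 = (24, 10).
v_3 = A·v_2 = (40, 6).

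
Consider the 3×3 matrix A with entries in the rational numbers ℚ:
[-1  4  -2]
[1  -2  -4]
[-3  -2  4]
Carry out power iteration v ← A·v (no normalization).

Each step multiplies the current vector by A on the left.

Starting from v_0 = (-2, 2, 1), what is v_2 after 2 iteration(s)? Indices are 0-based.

v_2 = (-60, 4, 20)

v_0 = (-2, 2, 1).
v_1 = A·v_0 = (8, -10, 6).
v_2 = A·v_1 = (-60, 4, 20).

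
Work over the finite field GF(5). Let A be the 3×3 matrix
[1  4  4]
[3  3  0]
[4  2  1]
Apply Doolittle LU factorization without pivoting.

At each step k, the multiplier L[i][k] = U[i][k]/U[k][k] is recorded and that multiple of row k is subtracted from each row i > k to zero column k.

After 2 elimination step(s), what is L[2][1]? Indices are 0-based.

L[2][1] = 1

k=0: U[0][0]=1
  eliminate (1,0): mult=3, new row 1: (0, 1, 3); set L[1][0]=3
  eliminate (2,0): mult=4, new row 2: (0, 1, 0); set L[2][0]=4
k=1: U[1][1]=1
  eliminate (2,1): mult=1, new row 2: (0, 0, 2); set L[2][1]=1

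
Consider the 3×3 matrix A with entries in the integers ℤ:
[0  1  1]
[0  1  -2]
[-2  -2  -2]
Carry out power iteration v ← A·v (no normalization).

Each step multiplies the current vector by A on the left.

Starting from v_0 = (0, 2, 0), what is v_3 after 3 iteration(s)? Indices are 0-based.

v_0 = (0, 2, 0).
v_1 = A·v_0 = (2, 2, -4).
v_2 = A·v_1 = (-2, 10, 0).
v_3 = A·v_2 = (10, 10, -16).

v_3 = (10, 10, -16)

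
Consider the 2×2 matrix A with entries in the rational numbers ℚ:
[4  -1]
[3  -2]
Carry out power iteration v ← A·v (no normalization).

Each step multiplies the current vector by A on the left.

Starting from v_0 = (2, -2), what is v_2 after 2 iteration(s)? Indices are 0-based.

v_0 = (2, -2).
v_1 = A·v_0 = (10, 10).
v_2 = A·v_1 = (30, 10).

v_2 = (30, 10)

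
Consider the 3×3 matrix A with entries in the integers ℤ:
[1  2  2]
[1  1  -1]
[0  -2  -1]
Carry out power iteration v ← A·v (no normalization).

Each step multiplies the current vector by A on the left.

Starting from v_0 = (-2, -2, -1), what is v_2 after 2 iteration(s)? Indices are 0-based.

v_2 = (-4, -16, 1)

v_0 = (-2, -2, -1).
v_1 = A·v_0 = (-8, -3, 5).
v_2 = A·v_1 = (-4, -16, 1).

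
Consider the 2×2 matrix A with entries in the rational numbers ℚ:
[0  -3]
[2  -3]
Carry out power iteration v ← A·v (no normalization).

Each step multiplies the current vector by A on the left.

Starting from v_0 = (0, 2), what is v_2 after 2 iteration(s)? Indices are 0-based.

v_0 = (0, 2).
v_1 = A·v_0 = (-6, -6).
v_2 = A·v_1 = (18, 6).

v_2 = (18, 6)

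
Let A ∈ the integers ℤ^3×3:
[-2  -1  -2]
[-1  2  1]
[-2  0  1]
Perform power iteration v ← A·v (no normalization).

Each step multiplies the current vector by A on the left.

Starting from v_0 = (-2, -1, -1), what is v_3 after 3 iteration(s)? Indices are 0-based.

v_3 = (66, -4, 27)

v_0 = (-2, -1, -1).
v_1 = A·v_0 = (7, -1, 3).
v_2 = A·v_1 = (-19, -6, -11).
v_3 = A·v_2 = (66, -4, 27).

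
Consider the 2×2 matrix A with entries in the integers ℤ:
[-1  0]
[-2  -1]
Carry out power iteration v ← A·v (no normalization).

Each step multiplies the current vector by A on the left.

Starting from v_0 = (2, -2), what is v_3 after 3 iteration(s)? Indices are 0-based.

v_3 = (-2, -10)

v_0 = (2, -2).
v_1 = A·v_0 = (-2, -2).
v_2 = A·v_1 = (2, 6).
v_3 = A·v_2 = (-2, -10).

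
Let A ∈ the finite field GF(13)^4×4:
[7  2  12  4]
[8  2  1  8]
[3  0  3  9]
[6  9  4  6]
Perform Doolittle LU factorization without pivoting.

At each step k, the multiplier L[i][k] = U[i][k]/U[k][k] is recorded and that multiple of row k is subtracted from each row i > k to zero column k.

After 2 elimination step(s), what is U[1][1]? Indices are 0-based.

[col 0] pivot 7
  R1 -= 3*R0 → (0, 9, 4, 9)  (L[1][0] := 3)
  R2 -= 6*R0 → (0, 1, 9, 11)  (L[2][0] := 6)
  R3 -= 12*R0 → (0, 11, 3, 10)  (L[3][0] := 12)
[col 1] pivot 9
  R2 -= 3*R1 → (0, 0, 10, 10)  (L[2][1] := 3)
  R3 -= 7*R1 → (0, 0, 1, 12)  (L[3][1] := 7)

U[1][1] = 9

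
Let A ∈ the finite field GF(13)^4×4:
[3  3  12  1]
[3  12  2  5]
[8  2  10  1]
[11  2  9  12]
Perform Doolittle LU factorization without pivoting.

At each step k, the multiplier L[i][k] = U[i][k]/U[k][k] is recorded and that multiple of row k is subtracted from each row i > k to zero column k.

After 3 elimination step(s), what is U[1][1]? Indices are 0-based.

U[1][1] = 9

k=0: U[0][0]=3
  eliminate (1,0): mult=1, new row 1: (0, 9, 3, 4); set L[1][0]=1
  eliminate (2,0): mult=7, new row 2: (0, 7, 4, 7); set L[2][0]=7
  eliminate (3,0): mult=8, new row 3: (0, 4, 4, 4); set L[3][0]=8
k=1: U[1][1]=9
  eliminate (2,1): mult=8, new row 2: (0, 0, 6, 1); set L[2][1]=8
  eliminate (3,1): mult=12, new row 3: (0, 0, 7, 8); set L[3][1]=12
k=2: U[2][2]=6
  eliminate (3,2): mult=12, new row 3: (0, 0, 0, 9); set L[3][2]=12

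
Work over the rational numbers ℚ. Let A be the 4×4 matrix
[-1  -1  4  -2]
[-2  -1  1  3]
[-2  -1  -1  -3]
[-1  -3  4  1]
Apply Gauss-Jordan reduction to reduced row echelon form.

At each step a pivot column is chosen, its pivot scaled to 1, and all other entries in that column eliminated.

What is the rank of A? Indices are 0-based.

rank = 4

pivot(0,0)=-1: scale R0 → (1, 1, -4, 2)
  clear (1,0): R1 −= (-2)R0 → (0, 1, -7, 7)
  clear (2,0): R2 −= (-2)R0 → (0, 1, -9, 1)
  clear (3,0): R3 −= (-1)R0 → (0, -2, 0, 3)
pivot(1,1)=1: scale R1 → (0, 1, -7, 7)
  clear (0,1): R0 −= (1)R1 → (1, 0, 3, -5)
  clear (2,1): R2 −= (1)R1 → (0, 0, -2, -6)
  clear (3,1): R3 −= (-2)R1 → (0, 0, -14, 17)
pivot(2,2)=-2: scale R2 → (0, 0, 1, 3)
  clear (0,2): R0 −= (3)R2 → (1, 0, 0, -14)
  clear (1,2): R1 −= (-7)R2 → (0, 1, 0, 28)
  clear (3,2): R3 −= (-14)R2 → (0, 0, 0, 59)
pivot(3,3)=59: scale R3 → (0, 0, 0, 1)
  clear (0,3): R0 −= (-14)R3 → (1, 0, 0, 0)
  clear (1,3): R1 −= (28)R3 → (0, 1, 0, 0)
  clear (2,3): R2 −= (3)R3 → (0, 0, 1, 0)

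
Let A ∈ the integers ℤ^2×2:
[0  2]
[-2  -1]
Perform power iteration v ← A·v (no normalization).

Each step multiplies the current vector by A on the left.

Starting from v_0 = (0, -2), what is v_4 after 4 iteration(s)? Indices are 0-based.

v_4 = (-28, -10)

v_0 = (0, -2).
v_1 = A·v_0 = (-4, 2).
v_2 = A·v_1 = (4, 6).
v_3 = A·v_2 = (12, -14).
v_4 = A·v_3 = (-28, -10).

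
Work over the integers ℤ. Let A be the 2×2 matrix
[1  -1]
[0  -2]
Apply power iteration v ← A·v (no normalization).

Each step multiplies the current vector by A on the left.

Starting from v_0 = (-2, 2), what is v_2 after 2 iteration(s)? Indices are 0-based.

v_0 = (-2, 2).
v_1 = A·v_0 = (-4, -4).
v_2 = A·v_1 = (0, 8).

v_2 = (0, 8)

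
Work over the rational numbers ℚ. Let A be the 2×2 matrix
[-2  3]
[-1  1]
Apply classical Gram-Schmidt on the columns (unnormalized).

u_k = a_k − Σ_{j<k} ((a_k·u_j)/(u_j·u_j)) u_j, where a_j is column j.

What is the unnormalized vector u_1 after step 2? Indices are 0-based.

Step 1: u_0 = a_0 = (-2, -1).
Step 2: u_1 = a_1 − (-7/5)·u_0 = (1/5, -2/5).

u_1 = (1/5, -2/5)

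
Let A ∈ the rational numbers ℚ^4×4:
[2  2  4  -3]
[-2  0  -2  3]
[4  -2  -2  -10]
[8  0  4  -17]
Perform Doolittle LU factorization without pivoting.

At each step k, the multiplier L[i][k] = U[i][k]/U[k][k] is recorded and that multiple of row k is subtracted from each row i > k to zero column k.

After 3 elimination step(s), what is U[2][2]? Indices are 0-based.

U[2][2] = -4

Step 1: pivot at (0,0) is 2.
  row1 ← row1 − (-1)·row0  ⇒  L[1][0]=-1, U row1=(0, 2, 2, 0)
  row2 ← row2 − (2)·row0  ⇒  L[2][0]=2, U row2=(0, -6, -10, -4)
  row3 ← row3 − (4)·row0  ⇒  L[3][0]=4, U row3=(0, -8, -12, -5)
Step 2: pivot at (1,1) is 2.
  row2 ← row2 − (-3)·row1  ⇒  L[2][1]=-3, U row2=(0, 0, -4, -4)
  row3 ← row3 − (-4)·row1  ⇒  L[3][1]=-4, U row3=(0, 0, -4, -5)
Step 3: pivot at (2,2) is -4.
  row3 ← row3 − (1)·row2  ⇒  L[3][2]=1, U row3=(0, 0, 0, -1)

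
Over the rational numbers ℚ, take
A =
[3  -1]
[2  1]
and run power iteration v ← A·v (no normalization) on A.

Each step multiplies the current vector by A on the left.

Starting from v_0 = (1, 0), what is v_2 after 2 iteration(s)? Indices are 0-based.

v_0 = (1, 0).
v_1 = A·v_0 = (3, 2).
v_2 = A·v_1 = (7, 8).

v_2 = (7, 8)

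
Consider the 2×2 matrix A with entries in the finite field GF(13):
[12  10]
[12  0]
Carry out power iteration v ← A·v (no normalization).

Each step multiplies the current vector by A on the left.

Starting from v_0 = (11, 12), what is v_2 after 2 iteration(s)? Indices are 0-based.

v_2 = (2, 8)

v_0 = (11, 12).
v_1 = A·v_0 = (5, 2).
v_2 = A·v_1 = (2, 8).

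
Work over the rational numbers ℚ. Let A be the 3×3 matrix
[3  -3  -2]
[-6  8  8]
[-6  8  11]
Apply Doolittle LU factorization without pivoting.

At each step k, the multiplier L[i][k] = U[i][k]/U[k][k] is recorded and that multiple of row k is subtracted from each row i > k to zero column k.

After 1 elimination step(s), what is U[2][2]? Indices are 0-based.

Step 1: pivot at (0,0) is 3.
  row1 ← row1 − (-2)·row0  ⇒  L[1][0]=-2, U row1=(0, 2, 4)
  row2 ← row2 − (-2)·row0  ⇒  L[2][0]=-2, U row2=(0, 2, 7)

U[2][2] = 7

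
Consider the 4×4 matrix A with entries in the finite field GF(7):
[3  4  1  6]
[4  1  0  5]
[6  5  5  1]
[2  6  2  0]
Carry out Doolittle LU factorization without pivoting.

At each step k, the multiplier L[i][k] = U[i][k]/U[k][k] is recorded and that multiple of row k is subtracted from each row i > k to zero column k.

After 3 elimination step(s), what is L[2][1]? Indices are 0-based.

L[2][1] = 5

k=0: U[0][0]=3
  eliminate (1,0): mult=6, new row 1: (0, 5, 1, 4); set L[1][0]=6
  eliminate (2,0): mult=2, new row 2: (0, 4, 3, 3); set L[2][0]=2
  eliminate (3,0): mult=3, new row 3: (0, 1, 6, 3); set L[3][0]=3
k=1: U[1][1]=5
  eliminate (2,1): mult=5, new row 2: (0, 0, 5, 4); set L[2][1]=5
  eliminate (3,1): mult=3, new row 3: (0, 0, 3, 5); set L[3][1]=3
k=2: U[2][2]=5
  eliminate (3,2): mult=2, new row 3: (0, 0, 0, 4); set L[3][2]=2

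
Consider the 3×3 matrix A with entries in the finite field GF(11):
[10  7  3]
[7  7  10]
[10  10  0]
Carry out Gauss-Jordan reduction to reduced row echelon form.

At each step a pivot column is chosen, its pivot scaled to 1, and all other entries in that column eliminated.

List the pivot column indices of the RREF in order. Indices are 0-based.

pivot columns: 0, 1, 2

[1] R0 /= 10  ⇒  (1, 4, 8)
     R1 -= 7·R0  ⇒  (0, 1, 9)
     R2 -= 10·R0  ⇒  (0, 3, 8)
[2] R1 /= 1  ⇒  (0, 1, 9)
     R0 -= 4·R1  ⇒  (1, 0, 5)
     R2 -= 3·R1  ⇒  (0, 0, 3)
[3] R2 /= 3  ⇒  (0, 0, 1)
     R0 -= 5·R2  ⇒  (1, 0, 0)
     R1 -= 9·R2  ⇒  (0, 1, 0)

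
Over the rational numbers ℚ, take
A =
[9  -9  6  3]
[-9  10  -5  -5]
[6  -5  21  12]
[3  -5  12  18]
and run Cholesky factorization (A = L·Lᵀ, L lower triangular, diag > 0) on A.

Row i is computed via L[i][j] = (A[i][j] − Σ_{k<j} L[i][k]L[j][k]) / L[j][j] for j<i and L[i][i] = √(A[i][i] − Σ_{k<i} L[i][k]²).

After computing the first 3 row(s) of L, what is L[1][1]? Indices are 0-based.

Step 1: L[0][0] = √(9) = 3.
  L[1][0] = (-9) / L[0][0] = -3.
Step 2: L[1][1] = √(1) = 1.
  L[2][0] = (6) / L[0][0] = 2.
  L[2][1] = (1) / L[1][1] = 1.
Step 3: L[2][2] = √(16) = 4.

L[1][1] = 1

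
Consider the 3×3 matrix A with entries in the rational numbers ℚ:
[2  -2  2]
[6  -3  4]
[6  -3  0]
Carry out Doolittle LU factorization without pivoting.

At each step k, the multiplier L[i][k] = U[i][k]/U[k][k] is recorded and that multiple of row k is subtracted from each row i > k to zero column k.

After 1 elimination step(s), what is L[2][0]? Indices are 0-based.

L[2][0] = 3

Step 1: pivot at (0,0) is 2.
  row1 ← row1 − (3)·row0  ⇒  L[1][0]=3, U row1=(0, 3, -2)
  row2 ← row2 − (3)·row0  ⇒  L[2][0]=3, U row2=(0, 3, -6)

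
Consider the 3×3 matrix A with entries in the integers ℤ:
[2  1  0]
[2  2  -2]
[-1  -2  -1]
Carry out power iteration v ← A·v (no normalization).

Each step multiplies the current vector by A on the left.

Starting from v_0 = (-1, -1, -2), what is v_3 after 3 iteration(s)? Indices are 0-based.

v_0 = (-1, -1, -2).
v_1 = A·v_0 = (-3, 0, 5).
v_2 = A·v_1 = (-6, -16, -2).
v_3 = A·v_2 = (-28, -40, 40).

v_3 = (-28, -40, 40)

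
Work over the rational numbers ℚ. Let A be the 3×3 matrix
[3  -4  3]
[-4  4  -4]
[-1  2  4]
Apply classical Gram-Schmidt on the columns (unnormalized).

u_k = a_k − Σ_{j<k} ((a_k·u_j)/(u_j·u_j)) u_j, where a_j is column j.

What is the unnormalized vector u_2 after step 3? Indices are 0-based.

u_2 = (20/9, 10/9, 20/9)

Step 1: u_0 = a_0 = (3, -4, -1).
Step 2: u_1 = a_1 − (-15/13)·u_0 = (-7/13, -8/13, 11/13).
Step 3: u_2 = a_2 − (21/26)·u_0 − (55/18)·u_1 = (20/9, 10/9, 20/9).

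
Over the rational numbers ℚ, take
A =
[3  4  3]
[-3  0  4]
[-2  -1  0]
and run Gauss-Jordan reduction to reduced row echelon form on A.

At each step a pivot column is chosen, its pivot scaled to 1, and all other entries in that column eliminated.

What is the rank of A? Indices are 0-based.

rank = 3

step 1: normalize row 0 (÷3) = (1, 4/3, 1)
  row 1: subtract -3×row0 = (0, 4, 7)
  row 2: subtract -2×row0 = (0, 5/3, 2)
step 2: normalize row 1 (÷4) = (0, 1, 7/4)
  row 0: subtract 4/3×row1 = (1, 0, -4/3)
  row 2: subtract 5/3×row1 = (0, 0, -11/12)
step 3: normalize row 2 (÷-11/12) = (0, 0, 1)
  row 0: subtract -4/3×row2 = (1, 0, 0)
  row 1: subtract 7/4×row2 = (0, 1, 0)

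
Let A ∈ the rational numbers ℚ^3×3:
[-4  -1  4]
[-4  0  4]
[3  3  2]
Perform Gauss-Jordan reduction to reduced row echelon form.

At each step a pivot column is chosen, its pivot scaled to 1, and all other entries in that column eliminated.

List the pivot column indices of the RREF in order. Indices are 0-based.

pivot columns: 0, 1, 2

[1] R0 /= -4  ⇒  (1, 1/4, -1)
     R1 -= -4·R0  ⇒  (0, 1, 0)
     R2 -= 3·R0  ⇒  (0, 9/4, 5)
[2] R1 /= 1  ⇒  (0, 1, 0)
     R0 -= 1/4·R1  ⇒  (1, 0, -1)
     R2 -= 9/4·R1  ⇒  (0, 0, 5)
[3] R2 /= 5  ⇒  (0, 0, 1)
     R0 -= -1·R2  ⇒  (1, 0, 0)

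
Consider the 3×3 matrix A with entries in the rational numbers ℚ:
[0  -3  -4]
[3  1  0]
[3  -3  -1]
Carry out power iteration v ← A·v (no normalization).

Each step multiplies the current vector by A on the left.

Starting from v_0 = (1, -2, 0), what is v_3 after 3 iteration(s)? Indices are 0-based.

v_3 = (-81, -98, -180)

v_0 = (1, -2, 0).
v_1 = A·v_0 = (6, 1, 9).
v_2 = A·v_1 = (-39, 19, 6).
v_3 = A·v_2 = (-81, -98, -180).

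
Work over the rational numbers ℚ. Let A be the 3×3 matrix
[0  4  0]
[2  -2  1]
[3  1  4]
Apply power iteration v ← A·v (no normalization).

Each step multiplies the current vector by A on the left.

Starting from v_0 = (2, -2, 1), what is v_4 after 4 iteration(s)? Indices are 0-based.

v_0 = (2, -2, 1).
v_1 = A·v_0 = (-8, 9, 8).
v_2 = A·v_1 = (36, -26, 17).
v_3 = A·v_2 = (-104, 141, 150).
v_4 = A·v_3 = (564, -340, 429).

v_4 = (564, -340, 429)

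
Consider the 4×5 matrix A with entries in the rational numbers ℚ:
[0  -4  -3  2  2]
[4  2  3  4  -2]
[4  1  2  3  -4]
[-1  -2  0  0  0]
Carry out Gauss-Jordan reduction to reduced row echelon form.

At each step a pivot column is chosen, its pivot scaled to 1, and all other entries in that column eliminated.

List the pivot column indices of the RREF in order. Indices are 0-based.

pivot columns: 0, 1, 2, 3

[1] R0 <-> R1
[1] R0 /= 4  ⇒  (1, 1/2, 3/4, 1, -1/2)
     R2 -= 4·R0  ⇒  (0, -1, -1, -1, -2)
     R3 -= -1·R0  ⇒  (0, -3/2, 3/4, 1, -1/2)
[2] R1 /= -4  ⇒  (0, 1, 3/4, -1/2, -1/2)
     R0 -= 1/2·R1  ⇒  (1, 0, 3/8, 5/4, -1/4)
     R2 -= -1·R1  ⇒  (0, 0, -1/4, -3/2, -5/2)
     R3 -= -3/2·R1  ⇒  (0, 0, 15/8, 1/4, -5/4)
[3] R2 /= -1/4  ⇒  (0, 0, 1, 6, 10)
     R0 -= 3/8·R2  ⇒  (1, 0, 0, -1, -4)
     R1 -= 3/4·R2  ⇒  (0, 1, 0, -5, -8)
     R3 -= 15/8·R2  ⇒  (0, 0, 0, -11, -20)
[4] R3 /= -11  ⇒  (0, 0, 0, 1, 20/11)
     R0 -= -1·R3  ⇒  (1, 0, 0, 0, -24/11)
     R1 -= -5·R3  ⇒  (0, 1, 0, 0, 12/11)
     R2 -= 6·R3  ⇒  (0, 0, 1, 0, -10/11)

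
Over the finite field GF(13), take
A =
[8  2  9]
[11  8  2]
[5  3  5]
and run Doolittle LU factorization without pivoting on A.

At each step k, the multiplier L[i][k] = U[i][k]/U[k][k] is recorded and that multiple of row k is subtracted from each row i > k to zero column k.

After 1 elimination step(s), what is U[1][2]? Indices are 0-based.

Step 1: pivot at (0,0) is 8.
  row1 ← row1 − (3)·row0  ⇒  L[1][0]=3, U row1=(0, 2, 1)
  row2 ← row2 − (12)·row0  ⇒  L[2][0]=12, U row2=(0, 5, 1)

U[1][2] = 1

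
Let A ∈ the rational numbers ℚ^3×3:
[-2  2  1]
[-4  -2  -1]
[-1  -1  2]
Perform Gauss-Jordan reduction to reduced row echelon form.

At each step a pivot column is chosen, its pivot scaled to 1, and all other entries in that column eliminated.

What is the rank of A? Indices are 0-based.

rank = 3

[1] R0 /= -2  ⇒  (1, -1, -1/2)
     R1 -= -4·R0  ⇒  (0, -6, -3)
     R2 -= -1·R0  ⇒  (0, -2, 3/2)
[2] R1 /= -6  ⇒  (0, 1, 1/2)
     R0 -= -1·R1  ⇒  (1, 0, 0)
     R2 -= -2·R1  ⇒  (0, 0, 5/2)
[3] R2 /= 5/2  ⇒  (0, 0, 1)
     R1 -= 1/2·R2  ⇒  (0, 1, 0)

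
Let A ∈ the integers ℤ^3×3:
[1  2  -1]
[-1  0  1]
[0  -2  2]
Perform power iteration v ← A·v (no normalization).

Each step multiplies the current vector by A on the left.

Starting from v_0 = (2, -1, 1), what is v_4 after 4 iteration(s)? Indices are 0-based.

v_4 = (17, 17, -14)

v_0 = (2, -1, 1).
v_1 = A·v_0 = (-1, -1, 4).
v_2 = A·v_1 = (-7, 5, 10).
v_3 = A·v_2 = (-7, 17, 10).
v_4 = A·v_3 = (17, 17, -14).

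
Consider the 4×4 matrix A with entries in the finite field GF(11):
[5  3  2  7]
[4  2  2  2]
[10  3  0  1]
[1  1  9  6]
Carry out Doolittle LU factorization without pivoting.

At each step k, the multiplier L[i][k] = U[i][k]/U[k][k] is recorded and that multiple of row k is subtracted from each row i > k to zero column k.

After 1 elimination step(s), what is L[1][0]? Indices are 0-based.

L[1][0] = 3

Step 1: pivot at (0,0) is 5.
  row1 ← row1 − (3)·row0  ⇒  L[1][0]=3, U row1=(0, 4, 7, 3)
  row2 ← row2 − (2)·row0  ⇒  L[2][0]=2, U row2=(0, 8, 7, 9)
  row3 ← row3 − (9)·row0  ⇒  L[3][0]=9, U row3=(0, 7, 2, 9)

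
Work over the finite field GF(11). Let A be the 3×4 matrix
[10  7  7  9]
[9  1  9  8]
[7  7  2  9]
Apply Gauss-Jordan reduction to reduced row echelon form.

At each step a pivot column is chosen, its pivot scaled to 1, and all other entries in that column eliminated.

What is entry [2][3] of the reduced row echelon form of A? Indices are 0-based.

step 1: normalize row 0 (÷10) = (1, 4, 4, 2)
  row 1: subtract 9×row0 = (0, 9, 6, 1)
  row 2: subtract 7×row0 = (0, 1, 7, 6)
step 2: normalize row 1 (÷9) = (0, 1, 8, 5)
  row 0: subtract 4×row1 = (1, 0, 5, 4)
  row 2: subtract 1×row1 = (0, 0, 10, 1)
step 3: normalize row 2 (÷10) = (0, 0, 1, 10)
  row 0: subtract 5×row2 = (1, 0, 0, 9)
  row 1: subtract 8×row2 = (0, 1, 0, 2)

M[2][3] = 10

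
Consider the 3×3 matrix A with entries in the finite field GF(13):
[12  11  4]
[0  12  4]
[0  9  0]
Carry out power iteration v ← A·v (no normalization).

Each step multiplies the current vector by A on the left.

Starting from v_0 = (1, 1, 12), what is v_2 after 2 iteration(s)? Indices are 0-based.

v_2 = (1, 2, 7)

v_0 = (1, 1, 12).
v_1 = A·v_0 = (6, 8, 9).
v_2 = A·v_1 = (1, 2, 7).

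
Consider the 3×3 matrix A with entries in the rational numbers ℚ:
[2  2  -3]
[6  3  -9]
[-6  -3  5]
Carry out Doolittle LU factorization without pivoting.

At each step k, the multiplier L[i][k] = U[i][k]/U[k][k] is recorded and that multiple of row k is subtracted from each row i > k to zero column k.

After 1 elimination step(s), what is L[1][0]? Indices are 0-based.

[col 0] pivot 2
  R1 -= 3*R0 → (0, -3, 0)  (L[1][0] := 3)
  R2 -= -3*R0 → (0, 3, -4)  (L[2][0] := -3)

L[1][0] = 3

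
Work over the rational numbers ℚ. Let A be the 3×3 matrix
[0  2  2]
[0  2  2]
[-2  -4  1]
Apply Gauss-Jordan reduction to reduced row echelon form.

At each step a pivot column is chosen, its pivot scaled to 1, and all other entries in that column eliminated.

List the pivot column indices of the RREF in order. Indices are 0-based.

pivot(0,0): swap R0↔R2
pivot(0,0)=-2: scale R0 → (1, 2, -1/2)
pivot(1,1)=2: scale R1 → (0, 1, 1)
  clear (0,1): R0 −= (2)R1 → (1, 0, -5/2)
  clear (2,1): R2 −= (2)R1 → (0, 0, 0)
col 2: no nonzero at/below row 2; advance.

pivot columns: 0, 1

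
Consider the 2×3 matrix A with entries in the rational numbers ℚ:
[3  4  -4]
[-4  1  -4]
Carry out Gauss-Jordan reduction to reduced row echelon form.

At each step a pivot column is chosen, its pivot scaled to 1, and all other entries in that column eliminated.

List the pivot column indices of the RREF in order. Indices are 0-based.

pivot columns: 0, 1

[1] R0 /= 3  ⇒  (1, 4/3, -4/3)
     R1 -= -4·R0  ⇒  (0, 19/3, -28/3)
[2] R1 /= 19/3  ⇒  (0, 1, -28/19)
     R0 -= 4/3·R1  ⇒  (1, 0, 12/19)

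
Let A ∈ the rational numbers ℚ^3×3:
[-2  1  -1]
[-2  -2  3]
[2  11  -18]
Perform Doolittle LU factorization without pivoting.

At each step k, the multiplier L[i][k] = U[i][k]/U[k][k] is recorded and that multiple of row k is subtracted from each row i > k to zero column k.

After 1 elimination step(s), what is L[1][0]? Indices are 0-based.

L[1][0] = 1

Step 1: pivot at (0,0) is -2.
  row1 ← row1 − (1)·row0  ⇒  L[1][0]=1, U row1=(0, -3, 4)
  row2 ← row2 − (-1)·row0  ⇒  L[2][0]=-1, U row2=(0, 12, -19)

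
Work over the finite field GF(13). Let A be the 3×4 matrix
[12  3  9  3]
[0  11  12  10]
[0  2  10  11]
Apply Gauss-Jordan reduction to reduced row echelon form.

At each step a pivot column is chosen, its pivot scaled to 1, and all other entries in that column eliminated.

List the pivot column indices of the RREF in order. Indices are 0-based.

pivot(0,0)=12: scale R0 → (1, 10, 4, 10)
pivot(1,1)=11: scale R1 → (0, 1, 7, 8)
  clear (0,1): R0 −= (10)R1 → (1, 0, 12, 8)
  clear (2,1): R2 −= (2)R1 → (0, 0, 9, 8)
pivot(2,2)=9: scale R2 → (0, 0, 1, 11)
  clear (0,2): R0 −= (12)R2 → (1, 0, 0, 6)
  clear (1,2): R1 −= (7)R2 → (0, 1, 0, 9)

pivot columns: 0, 1, 2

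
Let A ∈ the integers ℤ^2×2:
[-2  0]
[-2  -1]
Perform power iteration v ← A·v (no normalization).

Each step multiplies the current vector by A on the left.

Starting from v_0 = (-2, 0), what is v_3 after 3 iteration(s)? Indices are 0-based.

v_3 = (16, 28)

v_0 = (-2, 0).
v_1 = A·v_0 = (4, 4).
v_2 = A·v_1 = (-8, -12).
v_3 = A·v_2 = (16, 28).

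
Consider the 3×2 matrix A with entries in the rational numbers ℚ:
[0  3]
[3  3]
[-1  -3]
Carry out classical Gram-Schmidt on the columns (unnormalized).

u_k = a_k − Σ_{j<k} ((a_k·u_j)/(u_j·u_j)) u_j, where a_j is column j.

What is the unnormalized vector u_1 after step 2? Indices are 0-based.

u_1 = (3, -3/5, -9/5)

Step 1: u_0 = a_0 = (0, 3, -1).
Step 2: u_1 = a_1 − (6/5)·u_0 = (3, -3/5, -9/5).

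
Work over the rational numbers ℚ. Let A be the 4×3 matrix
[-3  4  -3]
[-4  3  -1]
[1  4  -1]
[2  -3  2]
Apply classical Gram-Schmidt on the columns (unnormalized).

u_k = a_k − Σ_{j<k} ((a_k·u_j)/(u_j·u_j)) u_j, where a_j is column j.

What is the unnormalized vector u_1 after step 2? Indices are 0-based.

u_1 = (7/5, -7/15, 73/15, -19/15)

Step 1: u_0 = a_0 = (-3, -4, 1, 2).
Step 2: u_1 = a_1 − (-13/15)·u_0 = (7/5, -7/15, 73/15, -19/15).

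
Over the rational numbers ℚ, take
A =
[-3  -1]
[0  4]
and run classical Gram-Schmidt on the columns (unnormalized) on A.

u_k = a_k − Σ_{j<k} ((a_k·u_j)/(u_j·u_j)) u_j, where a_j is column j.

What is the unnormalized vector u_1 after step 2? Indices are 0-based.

Step 1: u_0 = a_0 = (-3, 0).
Step 2: u_1 = a_1 − (1/3)·u_0 = (0, 4).

u_1 = (0, 4)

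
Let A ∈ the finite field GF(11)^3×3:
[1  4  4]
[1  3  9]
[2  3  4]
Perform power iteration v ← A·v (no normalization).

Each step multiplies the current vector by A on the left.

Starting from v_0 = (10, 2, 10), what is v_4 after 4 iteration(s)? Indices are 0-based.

v_4 = (2, 8, 1)

v_0 = (10, 2, 10).
v_1 = A·v_0 = (3, 7, 0).
v_2 = A·v_1 = (9, 2, 5).
v_3 = A·v_2 = (4, 5, 0).
v_4 = A·v_3 = (2, 8, 1).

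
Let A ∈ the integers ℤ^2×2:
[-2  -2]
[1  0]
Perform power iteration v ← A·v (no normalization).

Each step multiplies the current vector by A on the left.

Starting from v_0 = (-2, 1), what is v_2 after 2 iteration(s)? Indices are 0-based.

v_0 = (-2, 1).
v_1 = A·v_0 = (2, -2).
v_2 = A·v_1 = (0, 2).

v_2 = (0, 2)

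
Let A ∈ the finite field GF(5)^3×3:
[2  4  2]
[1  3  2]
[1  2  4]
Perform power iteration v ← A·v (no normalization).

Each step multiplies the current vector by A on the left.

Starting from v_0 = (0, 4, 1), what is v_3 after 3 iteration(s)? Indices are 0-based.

v_0 = (0, 4, 1).
v_1 = A·v_0 = (3, 4, 2).
v_2 = A·v_1 = (1, 4, 4).
v_3 = A·v_2 = (1, 1, 0).

v_3 = (1, 1, 0)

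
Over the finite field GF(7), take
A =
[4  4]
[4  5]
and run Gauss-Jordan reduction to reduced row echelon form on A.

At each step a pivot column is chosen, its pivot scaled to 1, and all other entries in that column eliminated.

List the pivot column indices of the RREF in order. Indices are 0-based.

[1] R0 /= 4  ⇒  (1, 1)
     R1 -= 4·R0  ⇒  (0, 1)
[2] R1 /= 1  ⇒  (0, 1)
     R0 -= 1·R1  ⇒  (1, 0)

pivot columns: 0, 1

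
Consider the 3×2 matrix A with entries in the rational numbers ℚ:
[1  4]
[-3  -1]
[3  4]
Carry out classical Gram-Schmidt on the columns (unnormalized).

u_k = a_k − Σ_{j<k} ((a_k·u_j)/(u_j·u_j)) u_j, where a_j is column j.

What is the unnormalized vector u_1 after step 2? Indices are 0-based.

Step 1: u_0 = a_0 = (1, -3, 3).
Step 2: u_1 = a_1 − (1)·u_0 = (3, 2, 1).

u_1 = (3, 2, 1)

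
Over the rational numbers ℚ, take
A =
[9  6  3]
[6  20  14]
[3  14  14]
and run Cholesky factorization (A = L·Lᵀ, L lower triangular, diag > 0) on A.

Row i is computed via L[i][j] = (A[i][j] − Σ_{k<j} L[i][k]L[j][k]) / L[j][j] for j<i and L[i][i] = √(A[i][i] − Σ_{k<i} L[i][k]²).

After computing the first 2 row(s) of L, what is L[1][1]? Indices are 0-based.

Step 1: L[0][0] = √(9) = 3.
  L[1][0] = (6) / L[0][0] = 2.
Step 2: L[1][1] = √(16) = 4.

L[1][1] = 4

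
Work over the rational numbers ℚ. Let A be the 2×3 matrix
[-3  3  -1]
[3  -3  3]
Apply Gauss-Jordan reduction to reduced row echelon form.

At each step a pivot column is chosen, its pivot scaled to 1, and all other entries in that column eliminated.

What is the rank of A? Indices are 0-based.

pivot(0,0)=-3: scale R0 → (1, -1, 1/3)
  clear (1,0): R1 −= (3)R0 → (0, 0, 2)
col 1: no nonzero at/below row 1; advance.
pivot(1,2)=2: scale R1 → (0, 0, 1)
  clear (0,2): R0 −= (1/3)R1 → (1, -1, 0)

rank = 2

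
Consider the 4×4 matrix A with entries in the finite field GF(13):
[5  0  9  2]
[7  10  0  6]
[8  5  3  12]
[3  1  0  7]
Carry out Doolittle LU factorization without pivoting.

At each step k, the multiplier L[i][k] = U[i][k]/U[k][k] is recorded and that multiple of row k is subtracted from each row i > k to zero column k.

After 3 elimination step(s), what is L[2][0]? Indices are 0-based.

[col 0] pivot 5
  R1 -= 4*R0 → (0, 10, 3, 11)  (L[1][0] := 4)
  R2 -= 12*R0 → (0, 5, 12, 1)  (L[2][0] := 12)
  R3 -= 11*R0 → (0, 1, 5, 11)  (L[3][0] := 11)
[col 1] pivot 10
  R2 -= 7*R1 → (0, 0, 4, 2)  (L[2][1] := 7)
  R3 -= 4*R1 → (0, 0, 6, 6)  (L[3][1] := 4)
[col 2] pivot 4
  R3 -= 8*R2 → (0, 0, 0, 3)  (L[3][2] := 8)

L[2][0] = 12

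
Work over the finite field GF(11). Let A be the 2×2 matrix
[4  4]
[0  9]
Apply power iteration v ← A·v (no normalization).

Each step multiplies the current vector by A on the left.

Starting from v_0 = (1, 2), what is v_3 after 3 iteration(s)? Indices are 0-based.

v_0 = (1, 2).
v_1 = A·v_0 = (1, 7).
v_2 = A·v_1 = (10, 8).
v_3 = A·v_2 = (6, 6).

v_3 = (6, 6)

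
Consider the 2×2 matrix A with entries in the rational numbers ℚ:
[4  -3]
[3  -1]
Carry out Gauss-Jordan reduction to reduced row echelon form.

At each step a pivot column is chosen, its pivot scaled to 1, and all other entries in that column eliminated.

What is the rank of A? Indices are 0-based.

rank = 2

pivot(0,0)=4: scale R0 → (1, -3/4)
  clear (1,0): R1 −= (3)R0 → (0, 5/4)
pivot(1,1)=5/4: scale R1 → (0, 1)
  clear (0,1): R0 −= (-3/4)R1 → (1, 0)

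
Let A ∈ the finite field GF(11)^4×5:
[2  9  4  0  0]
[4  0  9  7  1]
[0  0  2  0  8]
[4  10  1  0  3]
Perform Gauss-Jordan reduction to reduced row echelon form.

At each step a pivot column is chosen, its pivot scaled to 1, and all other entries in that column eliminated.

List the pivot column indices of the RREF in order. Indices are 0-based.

pivot columns: 0, 1, 2, 3

[1] R0 /= 2  ⇒  (1, 10, 2, 0, 0)
     R1 -= 4·R0  ⇒  (0, 4, 1, 7, 1)
     R3 -= 4·R0  ⇒  (0, 3, 4, 0, 3)
[2] R1 /= 4  ⇒  (0, 1, 3, 10, 3)
     R0 -= 10·R1  ⇒  (1, 0, 5, 10, 3)
     R3 -= 3·R1  ⇒  (0, 0, 6, 3, 5)
[3] R2 /= 2  ⇒  (0, 0, 1, 0, 4)
     R0 -= 5·R2  ⇒  (1, 0, 0, 10, 5)
     R1 -= 3·R2  ⇒  (0, 1, 0, 10, 2)
     R3 -= 6·R2  ⇒  (0, 0, 0, 3, 3)
[4] R3 /= 3  ⇒  (0, 0, 0, 1, 1)
     R0 -= 10·R3  ⇒  (1, 0, 0, 0, 6)
     R1 -= 10·R3  ⇒  (0, 1, 0, 0, 3)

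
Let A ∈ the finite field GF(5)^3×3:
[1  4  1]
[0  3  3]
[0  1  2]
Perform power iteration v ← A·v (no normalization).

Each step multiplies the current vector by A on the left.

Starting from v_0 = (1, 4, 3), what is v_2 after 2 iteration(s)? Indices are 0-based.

v_0 = (1, 4, 3).
v_1 = A·v_0 = (0, 1, 0).
v_2 = A·v_1 = (4, 3, 1).

v_2 = (4, 3, 1)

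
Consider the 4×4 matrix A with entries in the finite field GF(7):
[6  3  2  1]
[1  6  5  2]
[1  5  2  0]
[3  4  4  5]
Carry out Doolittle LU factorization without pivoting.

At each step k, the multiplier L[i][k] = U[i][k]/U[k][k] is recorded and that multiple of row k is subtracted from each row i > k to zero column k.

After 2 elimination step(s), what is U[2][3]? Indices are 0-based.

U[2][3] = 3

Step 1: pivot at (0,0) is 6.
  row1 ← row1 − (6)·row0  ⇒  L[1][0]=6, U row1=(0, 2, 0, 3)
  row2 ← row2 − (6)·row0  ⇒  L[2][0]=6, U row2=(0, 1, 4, 1)
  row3 ← row3 − (4)·row0  ⇒  L[3][0]=4, U row3=(0, 6, 3, 1)
Step 2: pivot at (1,1) is 2.
  row2 ← row2 − (4)·row1  ⇒  L[2][1]=4, U row2=(0, 0, 4, 3)
  row3 ← row3 − (3)·row1  ⇒  L[3][1]=3, U row3=(0, 0, 3, 6)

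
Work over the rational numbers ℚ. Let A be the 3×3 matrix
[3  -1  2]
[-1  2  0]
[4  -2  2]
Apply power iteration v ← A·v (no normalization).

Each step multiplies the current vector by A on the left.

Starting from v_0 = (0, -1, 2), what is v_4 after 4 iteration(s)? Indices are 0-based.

v_0 = (0, -1, 2).
v_1 = A·v_0 = (5, -2, 6).
v_2 = A·v_1 = (29, -9, 36).
v_3 = A·v_2 = (168, -47, 206).
v_4 = A·v_3 = (963, -262, 1178).

v_4 = (963, -262, 1178)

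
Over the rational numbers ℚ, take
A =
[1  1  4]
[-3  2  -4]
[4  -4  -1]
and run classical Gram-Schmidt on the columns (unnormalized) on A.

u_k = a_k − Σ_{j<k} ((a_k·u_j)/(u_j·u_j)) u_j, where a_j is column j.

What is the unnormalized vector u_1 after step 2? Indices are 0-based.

Step 1: u_0 = a_0 = (1, -3, 4).
Step 2: u_1 = a_1 − (-21/26)·u_0 = (47/26, -11/26, -10/13).

u_1 = (47/26, -11/26, -10/13)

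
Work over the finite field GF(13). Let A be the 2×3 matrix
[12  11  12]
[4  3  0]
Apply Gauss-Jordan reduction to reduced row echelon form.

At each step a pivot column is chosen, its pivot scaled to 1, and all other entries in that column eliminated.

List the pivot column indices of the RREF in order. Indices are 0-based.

[1] R0 /= 12  ⇒  (1, 2, 1)
     R1 -= 4·R0  ⇒  (0, 8, 9)
[2] R1 /= 8  ⇒  (0, 1, 6)
     R0 -= 2·R1  ⇒  (1, 0, 2)

pivot columns: 0, 1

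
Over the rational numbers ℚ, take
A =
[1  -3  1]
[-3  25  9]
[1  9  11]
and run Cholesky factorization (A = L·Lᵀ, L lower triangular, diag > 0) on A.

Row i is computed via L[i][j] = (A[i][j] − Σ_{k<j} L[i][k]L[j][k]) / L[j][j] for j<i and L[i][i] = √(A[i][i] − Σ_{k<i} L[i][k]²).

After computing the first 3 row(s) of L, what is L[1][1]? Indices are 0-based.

L[1][1] = 4

Step 1: L[0][0] = √(1) = 1.
  L[1][0] = (-3) / L[0][0] = -3.
Step 2: L[1][1] = √(16) = 4.
  L[2][0] = (1) / L[0][0] = 1.
  L[2][1] = (12) / L[1][1] = 3.
Step 3: L[2][2] = √(1) = 1.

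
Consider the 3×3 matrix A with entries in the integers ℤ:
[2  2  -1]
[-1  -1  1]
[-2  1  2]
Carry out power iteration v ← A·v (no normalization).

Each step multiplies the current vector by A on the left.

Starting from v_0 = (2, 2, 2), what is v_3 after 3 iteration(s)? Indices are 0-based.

v_3 = (18, -14, -34)

v_0 = (2, 2, 2).
v_1 = A·v_0 = (6, -2, 2).
v_2 = A·v_1 = (6, -2, -10).
v_3 = A·v_2 = (18, -14, -34).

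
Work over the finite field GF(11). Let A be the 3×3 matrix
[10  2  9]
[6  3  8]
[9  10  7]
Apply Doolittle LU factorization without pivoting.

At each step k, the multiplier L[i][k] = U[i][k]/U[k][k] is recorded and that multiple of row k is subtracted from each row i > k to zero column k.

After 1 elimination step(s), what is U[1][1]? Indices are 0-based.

U[1][1] = 4

[col 0] pivot 10
  R1 -= 5*R0 → (0, 4, 7)  (L[1][0] := 5)
  R2 -= 2*R0 → (0, 6, 0)  (L[2][0] := 2)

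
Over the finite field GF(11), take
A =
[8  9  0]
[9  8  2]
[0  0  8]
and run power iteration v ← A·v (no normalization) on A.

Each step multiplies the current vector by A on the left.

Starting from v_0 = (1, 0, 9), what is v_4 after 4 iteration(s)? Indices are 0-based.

v_4 = (7, 1, 3)

v_0 = (1, 0, 9).
v_1 = A·v_0 = (8, 5, 6).
v_2 = A·v_1 = (10, 3, 4).
v_3 = A·v_2 = (8, 1, 10).
v_4 = A·v_3 = (7, 1, 3).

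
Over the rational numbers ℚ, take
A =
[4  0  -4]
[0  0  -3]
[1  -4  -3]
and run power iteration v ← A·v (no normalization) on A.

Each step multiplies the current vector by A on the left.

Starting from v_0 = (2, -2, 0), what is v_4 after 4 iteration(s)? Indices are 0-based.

v_4 = (-488, -534, -742)

v_0 = (2, -2, 0).
v_1 = A·v_0 = (8, 0, 10).
v_2 = A·v_1 = (-8, -30, -22).
v_3 = A·v_2 = (56, 66, 178).
v_4 = A·v_3 = (-488, -534, -742).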